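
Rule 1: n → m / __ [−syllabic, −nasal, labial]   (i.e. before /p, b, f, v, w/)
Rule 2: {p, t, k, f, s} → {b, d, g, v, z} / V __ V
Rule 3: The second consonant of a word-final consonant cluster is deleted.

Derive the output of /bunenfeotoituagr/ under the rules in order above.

Rule 1 (nasal place assimilation): /n/ precedes the labial consonant /f/, so it assimilates in place to [m]. /bunenfeotoituagr/ → bunemfeotoituagr.
Rule 2 (intervocalic voicing): /t/ is a voiceless obstruent between vowels /o/ and /o/, so it voices to [d]. /t/ is a voiceless obstruent between vowels /i/ and /u/, so it voices to [d]. /bunemfeotoituagr/ → bunemfeodoiduagr.
Rule 3 (final cluster simplification): /r/ is the second consonant of a word-final cluster /gr/, so it deletes. /bunemfeodoiduagr/ → bunemfeodoiduag.

bunemfeodoiduag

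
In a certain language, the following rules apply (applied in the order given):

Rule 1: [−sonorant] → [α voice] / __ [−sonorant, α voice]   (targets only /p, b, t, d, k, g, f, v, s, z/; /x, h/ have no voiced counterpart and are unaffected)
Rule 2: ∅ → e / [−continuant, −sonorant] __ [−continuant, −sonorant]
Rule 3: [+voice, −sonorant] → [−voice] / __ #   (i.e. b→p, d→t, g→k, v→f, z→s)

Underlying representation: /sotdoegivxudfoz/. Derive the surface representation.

Rule 1 (regressive voicing assimilation): /t/ precedes the voiced obstruent /d/, so it voices to [d] by assimilation. /v/ precedes the voiceless obstruent /x/, so it devoices to [f] by assimilation. /d/ precedes the voiceless obstruent /f/, so it devoices to [t] by assimilation. /sotdoegivxudfoz/ → soddoegifxutfoz.
Rule 2 (stop-cluster e-epenthesis): /d/ and /d/ form a stop–stop cluster, so [e] is inserted between them. /soddoegifxutfoz/ → sodedoegifxutfoz.
Rule 3 (final devoicing): /z/ is a voiced obstruent in word-final position, so it devoices to [s]. /sodedoegifxutfoz/ → sodedoegifxutfos.

sodedoegifxutfos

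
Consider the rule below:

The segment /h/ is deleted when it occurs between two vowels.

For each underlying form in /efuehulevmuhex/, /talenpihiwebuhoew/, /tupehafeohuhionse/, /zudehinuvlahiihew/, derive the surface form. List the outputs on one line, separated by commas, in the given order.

/efuehulevmuhex/: /h/ occurs between vowels /e/ and /u/, so it deletes. /h/ occurs between vowels /u/ and /e/, so it deletes. → [efueulevmuex].
/talenpihiwebuhoew/: /h/ occurs between vowels /i/ and /i/, so it deletes. /h/ occurs between vowels /u/ and /o/, so it deletes. → [talenpiiwebuoew].
/tupehafeohuhionse/: /h/ occurs between vowels /e/ and /a/, so it deletes. /h/ occurs between vowels /o/ and /u/, so it deletes. /h/ occurs between vowels /u/ and /i/, so it deletes. → [tupeafeouionse].
/zudehinuvlahiihew/: /h/ occurs between vowels /e/ and /i/, so it deletes. /h/ occurs between vowels /a/ and /i/, so it deletes. /h/ occurs between vowels /i/ and /e/, so it deletes. → [zudeinuvlaiiew].

efueulevmuex, talenpiiwebuoew, tupeafeouionse, zudeinuvlaiiew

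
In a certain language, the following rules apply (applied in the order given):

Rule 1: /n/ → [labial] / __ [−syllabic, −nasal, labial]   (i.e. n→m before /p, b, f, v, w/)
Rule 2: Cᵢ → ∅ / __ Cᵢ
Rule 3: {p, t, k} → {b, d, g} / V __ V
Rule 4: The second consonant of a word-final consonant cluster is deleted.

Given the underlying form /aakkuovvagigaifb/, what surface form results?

aaguovagigaif

Rule 1 (nasal place assimilation): no segment meets the environment; /aakkuovvagigaifb/ is unchanged.
Rule 2 (degemination): /kk/ is a geminate; the first /k/ deletes. /vv/ is a geminate; the first /v/ deletes. /aakkuovvagigaifb/ → aakuovagigaifb.
Rule 3 (intervocalic voicing): /k/ is a voiceless stop between vowels /a/ and /u/, so it voices to [g]. /aakuovagigaifb/ → aaguovagigaifb.
Rule 4 (final cluster simplification): /b/ is the second consonant of a word-final cluster /fb/, so it deletes. /aaguovagigaifb/ → aaguovagigaif.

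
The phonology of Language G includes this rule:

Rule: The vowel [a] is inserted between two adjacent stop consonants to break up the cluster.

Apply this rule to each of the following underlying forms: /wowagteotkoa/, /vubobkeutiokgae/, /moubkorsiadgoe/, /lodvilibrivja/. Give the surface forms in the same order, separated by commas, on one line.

wowagateotakoa, vubobakeutiokagae, moubakorsiadagoe, lodvilibrivja

/wowagteotkoa/: /g/ and /t/ form a stop–stop cluster, so [a] is inserted between them. /t/ and /k/ form a stop–stop cluster, so [a] is inserted between them. → [wowagateotakoa].
/vubobkeutiokgae/: /b/ and /k/ form a stop–stop cluster, so [a] is inserted between them. /k/ and /g/ form a stop–stop cluster, so [a] is inserted between them. → [vubobakeutiokagae].
/moubkorsiadgoe/: /b/ and /k/ form a stop–stop cluster, so [a] is inserted between them. /d/ and /g/ form a stop–stop cluster, so [a] is inserted between them. → [moubakorsiadagoe].
/lodvilibrivja/: the rule's environment is not met; surfaces unchanged as [lodvilibrivja].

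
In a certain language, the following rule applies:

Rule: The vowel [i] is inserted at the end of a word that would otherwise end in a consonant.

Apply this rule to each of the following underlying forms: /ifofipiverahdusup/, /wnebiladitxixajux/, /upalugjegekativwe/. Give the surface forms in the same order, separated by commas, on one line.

ifofipiverahdusupi, wnebiladitxixajuxi, upalugjegekativwe

/ifofipiverahdusup/: the form ends in the consonant /p/, so [i] is inserted word-finally. → [ifofipiverahdusupi].
/wnebiladitxixajux/: the form ends in the consonant /x/, so [i] is inserted word-finally. → [wnebiladitxixajuxi].
/upalugjegekativwe/: the rule's environment is not met; surfaces unchanged as [upalugjegekativwe].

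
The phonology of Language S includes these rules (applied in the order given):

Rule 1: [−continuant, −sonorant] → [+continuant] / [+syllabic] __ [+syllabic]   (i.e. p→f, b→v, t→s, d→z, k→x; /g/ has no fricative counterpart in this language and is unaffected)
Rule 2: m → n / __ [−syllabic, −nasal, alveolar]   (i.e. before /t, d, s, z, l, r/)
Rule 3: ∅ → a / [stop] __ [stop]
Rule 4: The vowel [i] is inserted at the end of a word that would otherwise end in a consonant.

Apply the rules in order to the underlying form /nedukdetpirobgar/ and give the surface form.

Rule 1 (intervocalic spirantization): /d/ is a stop between vowels /e/ and /u/, so it spirantizes to the fricative [z]. /nedukdetpirobgar/ → nezukdetpirobgar.
Rule 2 (nasal place assimilation): no segment meets the environment; /nezukdetpirobgar/ is unchanged.
Rule 3 (stop-cluster a-epenthesis): /k/ and /d/ form a stop–stop cluster, so [a] is inserted between them. /t/ and /p/ form a stop–stop cluster, so [a] is inserted between them. /b/ and /g/ form a stop–stop cluster, so [a] is inserted between them. /nezukdetpirobgar/ → nezukadetapirobagar.
Rule 4 (final i-epenthesis): the form ends in the consonant /r/, so [i] is inserted word-finally. /nezukadetapirobagar/ → nezukadetapirobagari.

nezukadetapirobagari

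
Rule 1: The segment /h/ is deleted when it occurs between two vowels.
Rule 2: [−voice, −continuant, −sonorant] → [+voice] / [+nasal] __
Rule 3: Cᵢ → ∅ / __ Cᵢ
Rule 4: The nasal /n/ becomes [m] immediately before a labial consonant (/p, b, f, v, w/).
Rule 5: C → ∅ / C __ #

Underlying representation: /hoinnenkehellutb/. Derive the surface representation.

hoinengeelut

Rule 1 (intervocalic h-deletion): /h/ occurs between vowels /e/ and /e/, so it deletes. /hoinnenkehellutb/ → hoinnenkeellutb.
Rule 2 (post-nasal voicing): /k/ is a voiceless stop immediately after the nasal /n/, so it voices to [g]. /hoinnenkeellutb/ → hoinnengeellutb.
Rule 3 (degemination): /nn/ is a geminate; the first /n/ deletes. /ll/ is a geminate; the first /l/ deletes. /hoinnengeellutb/ → hoinengeelutb.
Rule 4 (nasal place assimilation): no segment meets the environment; /hoinengeelutb/ is unchanged.
Rule 5 (final cluster simplification): /b/ is the second consonant of a word-final cluster /tb/, so it deletes. /hoinengeelutb/ → hoinengeelut.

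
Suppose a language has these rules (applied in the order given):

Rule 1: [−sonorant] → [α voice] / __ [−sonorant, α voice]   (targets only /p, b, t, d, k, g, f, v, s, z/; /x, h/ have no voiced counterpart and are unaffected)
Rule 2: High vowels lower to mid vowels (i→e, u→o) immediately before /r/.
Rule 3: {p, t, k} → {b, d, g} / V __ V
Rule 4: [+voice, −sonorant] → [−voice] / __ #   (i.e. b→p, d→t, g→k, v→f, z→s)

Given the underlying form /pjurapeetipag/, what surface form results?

Rule 1 (regressive voicing assimilation): no segment meets the environment; /pjurapeetipag/ is unchanged.
Rule 2 (pre-rhotic lowering): /u/ is a high vowel immediately before /r/, so it lowers to [o]. /pjurapeetipag/ → pjorapeetipag.
Rule 3 (intervocalic voicing): /p/ is a voiceless stop between vowels /a/ and /e/, so it voices to [b]. /t/ is a voiceless stop between vowels /e/ and /i/, so it voices to [d]. /p/ is a voiceless stop between vowels /i/ and /a/, so it voices to [b]. /pjorapeetipag/ → pjorabeedibag.
Rule 4 (final devoicing): /g/ is a voiced obstruent in word-final position, so it devoices to [k]. /pjorabeedibag/ → pjorabeedibak.

pjorabeedibak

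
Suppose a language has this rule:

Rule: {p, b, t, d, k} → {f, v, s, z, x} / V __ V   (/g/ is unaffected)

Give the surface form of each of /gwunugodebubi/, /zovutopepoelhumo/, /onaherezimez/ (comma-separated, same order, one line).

/gwunugodebubi/: /d/ is a stop between vowels /o/ and /e/, so it spirantizes to the fricative [z]. /b/ is a stop between vowels /e/ and /u/, so it spirantizes to the fricative [v]. /b/ is a stop between vowels /u/ and /i/, so it spirantizes to the fricative [v]. → [gwunugozevuvi].
/zovutopepoelhumo/: /t/ is a stop between vowels /u/ and /o/, so it spirantizes to the fricative [s]. /p/ is a stop between vowels /o/ and /e/, so it spirantizes to the fricative [f]. /p/ is a stop between vowels /e/ and /o/, so it spirantizes to the fricative [f]. → [zovusofefoelhumo].
/onaherezimez/: the rule's environment is not met; surfaces unchanged as [onaherezimez].

gwunugozevuvi, zovusofefoelhumo, onaherezimez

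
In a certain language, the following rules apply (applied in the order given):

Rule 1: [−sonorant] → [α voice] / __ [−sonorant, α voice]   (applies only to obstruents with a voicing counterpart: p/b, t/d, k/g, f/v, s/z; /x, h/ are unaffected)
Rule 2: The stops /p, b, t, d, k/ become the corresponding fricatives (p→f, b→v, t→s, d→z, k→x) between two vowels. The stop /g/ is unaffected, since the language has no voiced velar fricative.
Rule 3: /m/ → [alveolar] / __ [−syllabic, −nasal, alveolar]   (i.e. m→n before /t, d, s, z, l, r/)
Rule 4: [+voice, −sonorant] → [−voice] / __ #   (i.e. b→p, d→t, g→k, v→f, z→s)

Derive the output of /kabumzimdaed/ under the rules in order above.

Rule 1 (regressive voicing assimilation): no segment meets the environment; /kabumzimdaed/ is unchanged.
Rule 2 (intervocalic spirantization): /b/ is a stop between vowels /a/ and /u/, so it spirantizes to the fricative [v]. /kabumzimdaed/ → kavumzimdaed.
Rule 3 (nasal place assimilation): /m/ precedes the alveolar consonant /z/, so it assimilates in place to [n]. /m/ precedes the alveolar consonant /d/, so it assimilates in place to [n]. /kavumzimdaed/ → kavunzindaed.
Rule 4 (final devoicing): /d/ is a voiced obstruent in word-final position, so it devoices to [t]. /kavunzindaed/ → kavunzindaet.

kavunzindaet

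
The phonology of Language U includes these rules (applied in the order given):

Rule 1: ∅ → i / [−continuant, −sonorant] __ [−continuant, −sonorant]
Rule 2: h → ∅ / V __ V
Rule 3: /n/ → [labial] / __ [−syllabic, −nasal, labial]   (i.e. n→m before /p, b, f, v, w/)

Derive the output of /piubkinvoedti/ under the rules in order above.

piubikimvoediti

Rule 1 (stop-cluster i-epenthesis): /b/ and /k/ form a stop–stop cluster, so [i] is inserted between them. /d/ and /t/ form a stop–stop cluster, so [i] is inserted between them. /piubkinvoedti/ → piubikinvoediti.
Rule 2 (intervocalic h-deletion): no segment meets the environment; /piubikinvoediti/ is unchanged.
Rule 3 (nasal place assimilation): /n/ precedes the labial consonant /v/, so it assimilates in place to [m]. /piubikinvoediti/ → piubikimvoediti.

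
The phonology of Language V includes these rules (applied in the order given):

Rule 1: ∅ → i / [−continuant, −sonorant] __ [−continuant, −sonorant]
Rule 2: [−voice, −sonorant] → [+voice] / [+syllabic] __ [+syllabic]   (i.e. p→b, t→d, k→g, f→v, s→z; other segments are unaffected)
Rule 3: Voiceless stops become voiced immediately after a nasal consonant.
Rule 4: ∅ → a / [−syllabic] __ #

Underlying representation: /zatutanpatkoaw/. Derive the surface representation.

zadudanbadigoawa

Rule 1 (stop-cluster i-epenthesis): /t/ and /k/ form a stop–stop cluster, so [i] is inserted between them. /zatutanpatkoaw/ → zatutanpatikoaw.
Rule 2 (intervocalic voicing): /t/ is a voiceless obstruent between vowels /a/ and /u/, so it voices to [d]. /t/ is a voiceless obstruent between vowels /u/ and /a/, so it voices to [d]. /t/ is a voiceless obstruent between vowels /a/ and /i/, so it voices to [d]. /k/ is a voiceless obstruent between vowels /i/ and /o/, so it voices to [g]. /zatutanpatikoaw/ → zadudanpadigoaw.
Rule 3 (post-nasal voicing): /p/ is a voiceless stop immediately after the nasal /n/, so it voices to [b]. /zadudanpadigoaw/ → zadudanbadigoaw.
Rule 4 (final a-epenthesis): the form ends in the consonant /w/, so [a] is inserted word-finally. /zadudanbadigoaw/ → zadudanbadigoawa.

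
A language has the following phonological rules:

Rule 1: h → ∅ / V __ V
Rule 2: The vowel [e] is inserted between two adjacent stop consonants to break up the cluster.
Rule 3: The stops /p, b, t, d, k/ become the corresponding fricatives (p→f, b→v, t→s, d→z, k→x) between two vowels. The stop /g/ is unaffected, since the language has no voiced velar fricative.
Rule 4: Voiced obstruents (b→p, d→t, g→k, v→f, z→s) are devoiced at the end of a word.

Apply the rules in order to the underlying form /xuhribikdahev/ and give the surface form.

xuhrivixezaef

Rule 1 (intervocalic h-deletion): /h/ occurs between vowels /a/ and /e/, so it deletes. /xuhribikdahev/ → xuhribikdaev.
Rule 2 (stop-cluster e-epenthesis): /k/ and /d/ form a stop–stop cluster, so [e] is inserted between them. /xuhribikdaev/ → xuhribikedaev.
Rule 3 (intervocalic spirantization): /b/ is a stop between vowels /i/ and /i/, so it spirantizes to the fricative [v]. /k/ is a stop between vowels /i/ and /e/, so it spirantizes to the fricative [x]. /d/ is a stop between vowels /e/ and /a/, so it spirantizes to the fricative [z]. /xuhribikedaev/ → xuhrivixezaev.
Rule 4 (final devoicing): /v/ is a voiced obstruent in word-final position, so it devoices to [f]. /xuhrivixezaev/ → xuhrivixezaef.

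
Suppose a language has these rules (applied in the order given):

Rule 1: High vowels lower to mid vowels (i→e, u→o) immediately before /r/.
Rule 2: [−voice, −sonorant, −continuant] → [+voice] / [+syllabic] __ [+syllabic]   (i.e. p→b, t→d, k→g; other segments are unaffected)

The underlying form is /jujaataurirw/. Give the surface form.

jujaadaorerw

Rule 1 (pre-rhotic lowering): /u/ is a high vowel immediately before /r/, so it lowers to [o]. /i/ is a high vowel immediately before /r/, so it lowers to [e]. /jujaataurirw/ → jujaataorerw.
Rule 2 (intervocalic voicing): /t/ is a voiceless stop between vowels /a/ and /a/, so it voices to [d]. /jujaataorerw/ → jujaadaorerw.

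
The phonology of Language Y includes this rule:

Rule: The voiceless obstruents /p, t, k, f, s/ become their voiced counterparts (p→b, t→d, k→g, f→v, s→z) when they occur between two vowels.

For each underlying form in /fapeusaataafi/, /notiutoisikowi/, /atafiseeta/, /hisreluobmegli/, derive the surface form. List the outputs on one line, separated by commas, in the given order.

fabeuzaadaavi, nodiudoizigowi, adavizeeda, hisreluobmegli

/fapeusaataafi/: /p/ is a voiceless obstruent between vowels /a/ and /e/, so it voices to [b]. /s/ is a voiceless obstruent between vowels /u/ and /a/, so it voices to [z]. /t/ is a voiceless obstruent between vowels /a/ and /a/, so it voices to [d]. /f/ is a voiceless obstruent between vowels /a/ and /i/, so it voices to [v]. → [fabeuzaadaavi].
/notiutoisikowi/: /t/ is a voiceless obstruent between vowels /o/ and /i/, so it voices to [d]. /t/ is a voiceless obstruent between vowels /u/ and /o/, so it voices to [d]. /s/ is a voiceless obstruent between vowels /i/ and /i/, so it voices to [z]. /k/ is a voiceless obstruent between vowels /i/ and /o/, so it voices to [g]. → [nodiudoizigowi].
/atafiseeta/: /t/ is a voiceless obstruent between vowels /a/ and /a/, so it voices to [d]. /f/ is a voiceless obstruent between vowels /a/ and /i/, so it voices to [v]. /s/ is a voiceless obstruent between vowels /i/ and /e/, so it voices to [z]. /t/ is a voiceless obstruent between vowels /e/ and /a/, so it voices to [d]. → [adavizeeda].
/hisreluobmegli/: the rule's environment is not met; surfaces unchanged as [hisreluobmegli].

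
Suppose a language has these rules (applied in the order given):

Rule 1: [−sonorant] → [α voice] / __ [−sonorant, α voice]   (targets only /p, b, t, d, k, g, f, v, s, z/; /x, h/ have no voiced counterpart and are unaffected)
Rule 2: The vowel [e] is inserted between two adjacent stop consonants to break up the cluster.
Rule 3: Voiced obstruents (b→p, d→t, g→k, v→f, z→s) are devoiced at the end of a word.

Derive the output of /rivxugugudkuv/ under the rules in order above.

Rule 1 (regressive voicing assimilation): /v/ precedes the voiceless obstruent /x/, so it devoices to [f] by assimilation. /d/ precedes the voiceless obstruent /k/, so it devoices to [t] by assimilation. /rivxugugudkuv/ → rifxugugutkuv.
Rule 2 (stop-cluster e-epenthesis): /t/ and /k/ form a stop–stop cluster, so [e] is inserted between them. /rifxugugutkuv/ → rifxugugutekuv.
Rule 3 (final devoicing): /v/ is a voiced obstruent in word-final position, so it devoices to [f]. /rifxugugutekuv/ → rifxugugutekuf.

rifxugugutekuf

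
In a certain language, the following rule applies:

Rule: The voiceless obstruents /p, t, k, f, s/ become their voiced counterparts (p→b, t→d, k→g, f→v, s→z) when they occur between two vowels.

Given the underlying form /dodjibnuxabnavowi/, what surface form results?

dodjibnuxabnavowi

No segment of /dodjibnuxabnavowi/ meets the structural description of the rule, so the form surfaces unchanged.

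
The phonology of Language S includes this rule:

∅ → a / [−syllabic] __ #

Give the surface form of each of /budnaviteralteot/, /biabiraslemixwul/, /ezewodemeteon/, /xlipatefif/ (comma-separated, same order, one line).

budnaviteralteota, biabiraslemixwula, ezewodemeteona, xlipatefifa

/budnaviteralteot/: the form ends in the consonant /t/, so [a] is inserted word-finally. → [budnaviteralteota].
/biabiraslemixwul/: the form ends in the consonant /l/, so [a] is inserted word-finally. → [biabiraslemixwula].
/ezewodemeteon/: the form ends in the consonant /n/, so [a] is inserted word-finally. → [ezewodemeteona].
/xlipatefif/: the form ends in the consonant /f/, so [a] is inserted word-finally. → [xlipatefifa].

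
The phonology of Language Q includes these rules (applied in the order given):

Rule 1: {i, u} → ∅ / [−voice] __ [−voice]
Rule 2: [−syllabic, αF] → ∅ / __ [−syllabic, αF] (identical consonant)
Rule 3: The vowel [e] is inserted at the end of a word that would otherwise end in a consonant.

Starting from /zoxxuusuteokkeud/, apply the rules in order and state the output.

zoxuusteokeude

Rule 1 (high vowel syncope): /u/ is a high vowel flanked by voiceless consonants /s/ and /t/, so it deletes. /zoxxuusuteokkeud/ → zoxxuusteokkeud.
Rule 2 (degemination): /xx/ is a geminate; the first /x/ deletes. /kk/ is a geminate; the first /k/ deletes. /zoxxuusteokkeud/ → zoxuusteokeud.
Rule 3 (final e-epenthesis): the form ends in the consonant /d/, so [e] is inserted word-finally. /zoxuusteokeud/ → zoxuusteokeude.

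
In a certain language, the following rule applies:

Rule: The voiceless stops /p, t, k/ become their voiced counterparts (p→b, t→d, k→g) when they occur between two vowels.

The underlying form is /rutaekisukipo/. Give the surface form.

rudaegisugibo

/t/ is a voiceless stop between vowels /u/ and /a/, so it voices to [d].
/k/ is a voiceless stop between vowels /e/ and /i/, so it voices to [g].
/k/ is a voiceless stop between vowels /u/ and /i/, so it voices to [g].
/p/ is a voiceless stop between vowels /i/ and /o/, so it voices to [b].
Surface form: [rudaegisugibo].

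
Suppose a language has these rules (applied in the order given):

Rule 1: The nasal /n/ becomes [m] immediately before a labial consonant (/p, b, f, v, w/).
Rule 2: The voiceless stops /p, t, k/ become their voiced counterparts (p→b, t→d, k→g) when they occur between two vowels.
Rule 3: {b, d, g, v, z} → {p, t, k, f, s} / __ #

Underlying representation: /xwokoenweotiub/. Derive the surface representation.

xwogoemweodiup

Rule 1 (nasal place assimilation): /n/ precedes the labial consonant /w/, so it assimilates in place to [m]. /xwokoenweotiub/ → xwokoemweotiub.
Rule 2 (intervocalic voicing): /k/ is a voiceless stop between vowels /o/ and /o/, so it voices to [g]. /t/ is a voiceless stop between vowels /o/ and /i/, so it voices to [d]. /xwokoemweotiub/ → xwogoemweodiub.
Rule 3 (final devoicing): /b/ is a voiced obstruent in word-final position, so it devoices to [p]. /xwogoemweodiub/ → xwogoemweodiup.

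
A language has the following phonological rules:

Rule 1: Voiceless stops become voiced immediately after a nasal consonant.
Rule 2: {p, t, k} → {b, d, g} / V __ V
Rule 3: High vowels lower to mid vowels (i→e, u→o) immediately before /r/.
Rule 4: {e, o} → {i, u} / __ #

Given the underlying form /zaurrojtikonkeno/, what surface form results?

zaorrojtigongenu

Rule 1 (post-nasal voicing): /k/ is a voiceless stop immediately after the nasal /n/, so it voices to [g]. /zaurrojtikonkeno/ → zaurrojtikongeno.
Rule 2 (intervocalic voicing): /k/ is a voiceless stop between vowels /i/ and /o/, so it voices to [g]. /zaurrojtikongeno/ → zaurrojtigongeno.
Rule 3 (pre-rhotic lowering): /u/ is a high vowel immediately before /r/, so it lowers to [o]. /zaurrojtigongeno/ → zaorrojtigongeno.
Rule 4 (final vowel raising): /o/ is a mid vowel in word-final position, so it raises to [u]. /zaorrojtigongeno/ → zaorrojtigongenu.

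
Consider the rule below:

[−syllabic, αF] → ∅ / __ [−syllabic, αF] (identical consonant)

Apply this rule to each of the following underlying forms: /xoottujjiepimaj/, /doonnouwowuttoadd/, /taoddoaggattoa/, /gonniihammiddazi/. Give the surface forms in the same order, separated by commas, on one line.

xootujiepimaj, doonouwowutoad, taodoagatoa, goniihamidazi

/xoottujjiepimaj/: /tt/ is a geminate; the first /t/ deletes. /jj/ is a geminate; the first /j/ deletes. → [xootujiepimaj].
/doonnouwowuttoadd/: /nn/ is a geminate; the first /n/ deletes. /tt/ is a geminate; the first /t/ deletes. /dd/ is a geminate; the first /d/ deletes. → [doonouwowutoad].
/taoddoaggattoa/: /dd/ is a geminate; the first /d/ deletes. /gg/ is a geminate; the first /g/ deletes. /tt/ is a geminate; the first /t/ deletes. → [taodoagatoa].
/gonniihammiddazi/: /nn/ is a geminate; the first /n/ deletes. /mm/ is a geminate; the first /m/ deletes. /dd/ is a geminate; the first /d/ deletes. → [goniihamidazi].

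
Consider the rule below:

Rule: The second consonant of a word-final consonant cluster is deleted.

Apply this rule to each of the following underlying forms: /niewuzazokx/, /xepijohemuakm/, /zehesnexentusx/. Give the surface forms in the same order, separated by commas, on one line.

niewuzazok, xepijohemuak, zehesnexentus

/niewuzazokx/: /x/ is the second consonant of a word-final cluster /kx/, so it deletes. → [niewuzazok].
/xepijohemuakm/: /m/ is the second consonant of a word-final cluster /km/, so it deletes. → [xepijohemuak].
/zehesnexentusx/: /x/ is the second consonant of a word-final cluster /sx/, so it deletes. → [zehesnexentus].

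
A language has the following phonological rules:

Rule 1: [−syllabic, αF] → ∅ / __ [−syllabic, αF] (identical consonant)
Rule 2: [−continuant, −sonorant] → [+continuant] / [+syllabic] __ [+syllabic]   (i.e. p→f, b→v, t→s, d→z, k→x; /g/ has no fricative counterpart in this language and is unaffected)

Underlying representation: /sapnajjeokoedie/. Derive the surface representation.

Rule 1 (degemination): /jj/ is a geminate; the first /j/ deletes. /sapnajjeokoedie/ → sapnajeokoedie.
Rule 2 (intervocalic spirantization): /k/ is a stop between vowels /o/ and /o/, so it spirantizes to the fricative [x]. /d/ is a stop between vowels /e/ and /i/, so it spirantizes to the fricative [z]. /sapnajeokoedie/ → sapnajeoxoezie.

sapnajeoxoezie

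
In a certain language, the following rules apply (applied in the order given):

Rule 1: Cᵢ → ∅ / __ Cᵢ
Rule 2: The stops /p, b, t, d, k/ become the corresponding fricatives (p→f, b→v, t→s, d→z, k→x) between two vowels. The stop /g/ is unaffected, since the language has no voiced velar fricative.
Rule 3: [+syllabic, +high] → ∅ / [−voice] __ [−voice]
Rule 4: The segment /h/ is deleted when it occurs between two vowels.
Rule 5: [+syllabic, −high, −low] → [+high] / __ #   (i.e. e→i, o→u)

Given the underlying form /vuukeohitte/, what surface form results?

vuuxeohsi

Rule 1 (degemination): /tt/ is a geminate; the first /t/ deletes. /vuukeohitte/ → vuukeohite.
Rule 2 (intervocalic spirantization): /k/ is a stop between vowels /u/ and /e/, so it spirantizes to the fricative [x]. /t/ is a stop between vowels /i/ and /e/, so it spirantizes to the fricative [s]. /vuukeohite/ → vuuxeohise.
Rule 3 (high vowel syncope): /i/ is a high vowel flanked by voiceless consonants /h/ and /s/, so it deletes. /vuuxeohise/ → vuuxeohse.
Rule 4 (intervocalic h-deletion): no segment meets the environment; /vuuxeohse/ is unchanged.
Rule 5 (final vowel raising): /e/ is a mid vowel in word-final position, so it raises to [i]. /vuuxeohse/ → vuuxeohsi.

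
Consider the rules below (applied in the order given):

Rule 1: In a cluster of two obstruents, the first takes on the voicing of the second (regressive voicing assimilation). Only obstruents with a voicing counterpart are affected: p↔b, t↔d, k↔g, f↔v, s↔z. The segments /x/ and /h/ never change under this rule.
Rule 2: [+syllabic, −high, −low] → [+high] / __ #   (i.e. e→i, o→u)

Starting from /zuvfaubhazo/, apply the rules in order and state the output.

Rule 1 (regressive voicing assimilation): /v/ precedes the voiceless obstruent /f/, so it devoices to [f] by assimilation. /b/ precedes the voiceless obstruent /h/, so it devoices to [p] by assimilation. /zuvfaubhazo/ → zuffauphazo.
Rule 2 (final vowel raising): /o/ is a mid vowel in word-final position, so it raises to [u]. /zuffauphazo/ → zuffauphazu.

zuffauphazu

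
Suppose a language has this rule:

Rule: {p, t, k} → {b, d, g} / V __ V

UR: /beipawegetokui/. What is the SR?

/p/ is a voiceless stop between vowels /i/ and /a/, so it voices to [b].
/t/ is a voiceless stop between vowels /e/ and /o/, so it voices to [d].
/k/ is a voiceless stop between vowels /o/ and /u/, so it voices to [g].
Surface form: [beibawegedogui].

beibawegedogui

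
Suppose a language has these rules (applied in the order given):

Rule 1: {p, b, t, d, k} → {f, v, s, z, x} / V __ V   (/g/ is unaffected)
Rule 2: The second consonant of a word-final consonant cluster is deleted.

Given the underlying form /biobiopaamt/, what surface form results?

bioviofaam

Rule 1 (intervocalic spirantization): /b/ is a stop between vowels /o/ and /i/, so it spirantizes to the fricative [v]. /p/ is a stop between vowels /o/ and /a/, so it spirantizes to the fricative [f]. /biobiopaamt/ → bioviofaamt.
Rule 2 (final cluster simplification): /t/ is the second consonant of a word-final cluster /mt/, so it deletes. /bioviofaamt/ → bioviofaam.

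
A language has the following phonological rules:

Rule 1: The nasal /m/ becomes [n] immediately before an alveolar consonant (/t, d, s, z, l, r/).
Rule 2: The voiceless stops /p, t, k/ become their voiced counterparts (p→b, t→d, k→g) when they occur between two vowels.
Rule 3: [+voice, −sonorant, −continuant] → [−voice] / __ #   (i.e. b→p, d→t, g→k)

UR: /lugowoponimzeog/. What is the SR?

lugowoboninzeok

Rule 1 (nasal place assimilation): /m/ precedes the alveolar consonant /z/, so it assimilates in place to [n]. /lugowoponimzeog/ → lugowoponinzeog.
Rule 2 (intervocalic voicing): /p/ is a voiceless stop between vowels /o/ and /o/, so it voices to [b]. /lugowoponinzeog/ → lugowoboninzeog.
Rule 3 (final devoicing): /g/ is a voiced stop in word-final position, so it devoices to [k]. /lugowoboninzeog/ → lugowoboninzeok.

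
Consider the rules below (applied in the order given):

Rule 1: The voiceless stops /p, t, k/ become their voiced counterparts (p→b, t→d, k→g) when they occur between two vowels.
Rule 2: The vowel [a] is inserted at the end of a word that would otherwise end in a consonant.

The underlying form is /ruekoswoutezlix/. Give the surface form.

ruegoswoudezlixa

Rule 1 (intervocalic voicing): /k/ is a voiceless stop between vowels /e/ and /o/, so it voices to [g]. /t/ is a voiceless stop between vowels /u/ and /e/, so it voices to [d]. /ruekoswoutezlix/ → ruegoswoudezlix.
Rule 2 (final a-epenthesis): the form ends in the consonant /x/, so [a] is inserted word-finally. /ruegoswoudezlix/ → ruegoswoudezlixa.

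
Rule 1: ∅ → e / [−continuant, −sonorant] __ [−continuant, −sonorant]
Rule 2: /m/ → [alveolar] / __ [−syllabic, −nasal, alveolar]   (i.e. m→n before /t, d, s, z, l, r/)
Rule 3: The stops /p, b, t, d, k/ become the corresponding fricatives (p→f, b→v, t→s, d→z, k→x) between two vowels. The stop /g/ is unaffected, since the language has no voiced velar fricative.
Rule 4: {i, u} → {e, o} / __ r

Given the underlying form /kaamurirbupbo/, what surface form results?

Rule 1 (stop-cluster e-epenthesis): /p/ and /b/ form a stop–stop cluster, so [e] is inserted between them. /kaamurirbupbo/ → kaamurirbupebo.
Rule 2 (nasal place assimilation): no segment meets the environment; /kaamurirbupebo/ is unchanged.
Rule 3 (intervocalic spirantization): /p/ is a stop between vowels /u/ and /e/, so it spirantizes to the fricative [f]. /b/ is a stop between vowels /e/ and /o/, so it spirantizes to the fricative [v]. /kaamurirbupebo/ → kaamurirbufevo.
Rule 4 (pre-rhotic lowering): /u/ is a high vowel immediately before /r/, so it lowers to [o]. /i/ is a high vowel immediately before /r/, so it lowers to [e]. /kaamurirbufevo/ → kaamorerbufevo.

kaamorerbufevo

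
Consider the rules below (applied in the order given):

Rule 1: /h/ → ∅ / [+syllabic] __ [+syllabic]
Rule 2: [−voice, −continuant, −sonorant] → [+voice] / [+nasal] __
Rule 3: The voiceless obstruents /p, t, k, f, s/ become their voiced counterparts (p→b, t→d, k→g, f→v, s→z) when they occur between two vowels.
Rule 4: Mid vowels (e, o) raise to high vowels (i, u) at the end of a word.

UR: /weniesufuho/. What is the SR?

Rule 1 (intervocalic h-deletion): /h/ occurs between vowels /u/ and /o/, so it deletes. /weniesufuho/ → weniesufuo.
Rule 2 (post-nasal voicing): no segment meets the environment; /weniesufuo/ is unchanged.
Rule 3 (intervocalic voicing): /s/ is a voiceless obstruent between vowels /e/ and /u/, so it voices to [z]. /f/ is a voiceless obstruent between vowels /u/ and /u/, so it voices to [v]. /weniesufuo/ → weniezuvuo.
Rule 4 (final vowel raising): /o/ is a mid vowel in word-final position, so it raises to [u]. /weniezuvuo/ → weniezuvuu.

weniezuvuu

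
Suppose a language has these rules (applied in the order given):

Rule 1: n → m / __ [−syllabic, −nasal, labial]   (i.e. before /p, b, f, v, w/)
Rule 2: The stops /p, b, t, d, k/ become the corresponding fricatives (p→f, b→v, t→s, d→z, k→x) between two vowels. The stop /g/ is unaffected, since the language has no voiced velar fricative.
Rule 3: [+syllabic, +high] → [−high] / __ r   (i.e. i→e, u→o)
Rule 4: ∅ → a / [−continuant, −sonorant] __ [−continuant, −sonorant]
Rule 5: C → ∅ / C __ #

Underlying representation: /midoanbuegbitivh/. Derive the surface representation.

mizoambuegabisiv

Rule 1 (nasal place assimilation): /n/ precedes the labial consonant /b/, so it assimilates in place to [m]. /midoanbuegbitivh/ → midoambuegbitivh.
Rule 2 (intervocalic spirantization): /d/ is a stop between vowels /i/ and /o/, so it spirantizes to the fricative [z]. /t/ is a stop between vowels /i/ and /i/, so it spirantizes to the fricative [s]. /midoambuegbitivh/ → mizoambuegbisivh.
Rule 3 (pre-rhotic lowering): no segment meets the environment; /mizoambuegbisivh/ is unchanged.
Rule 4 (stop-cluster a-epenthesis): /g/ and /b/ form a stop–stop cluster, so [a] is inserted between them. /mizoambuegbisivh/ → mizoambuegabisivh.
Rule 5 (final cluster simplification): /h/ is the second consonant of a word-final cluster /vh/, so it deletes. /mizoambuegabisivh/ → mizoambuegabisiv.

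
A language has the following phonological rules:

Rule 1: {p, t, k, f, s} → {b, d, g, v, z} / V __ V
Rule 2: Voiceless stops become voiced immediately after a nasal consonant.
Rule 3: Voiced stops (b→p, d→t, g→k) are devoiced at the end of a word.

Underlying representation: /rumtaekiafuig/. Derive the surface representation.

rumdaegiavuik

Rule 1 (intervocalic voicing): /k/ is a voiceless obstruent between vowels /e/ and /i/, so it voices to [g]. /f/ is a voiceless obstruent between vowels /a/ and /u/, so it voices to [v]. /rumtaekiafuig/ → rumtaegiavuig.
Rule 2 (post-nasal voicing): /t/ is a voiceless stop immediately after the nasal /m/, so it voices to [d]. /rumtaegiavuig/ → rumdaegiavuig.
Rule 3 (final devoicing): /g/ is a voiced stop in word-final position, so it devoices to [k]. /rumdaegiavuig/ → rumdaegiavuik.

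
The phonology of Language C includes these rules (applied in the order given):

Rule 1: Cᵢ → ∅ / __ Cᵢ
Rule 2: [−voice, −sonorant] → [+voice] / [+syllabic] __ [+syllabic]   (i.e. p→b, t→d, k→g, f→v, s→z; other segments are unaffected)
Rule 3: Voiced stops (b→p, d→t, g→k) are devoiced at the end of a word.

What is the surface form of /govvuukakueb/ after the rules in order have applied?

govuugaguep

Rule 1 (degemination): /vv/ is a geminate; the first /v/ deletes. /govvuukakueb/ → govuukakueb.
Rule 2 (intervocalic voicing): /k/ is a voiceless obstruent between vowels /u/ and /a/, so it voices to [g]. /k/ is a voiceless obstruent between vowels /a/ and /u/, so it voices to [g]. /govuukakueb/ → govuugagueb.
Rule 3 (final devoicing): /b/ is a voiced stop in word-final position, so it devoices to [p]. /govuugagueb/ → govuugaguep.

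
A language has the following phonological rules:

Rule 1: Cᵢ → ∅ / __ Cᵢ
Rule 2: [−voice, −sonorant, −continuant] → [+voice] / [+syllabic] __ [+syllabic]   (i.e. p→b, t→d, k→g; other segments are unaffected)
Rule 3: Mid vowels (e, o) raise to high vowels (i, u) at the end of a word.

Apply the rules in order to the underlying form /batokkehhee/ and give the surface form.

Rule 1 (degemination): /kk/ is a geminate; the first /k/ deletes. /hh/ is a geminate; the first /h/ deletes. /batokkehhee/ → batokehee.
Rule 2 (intervocalic voicing): /t/ is a voiceless stop between vowels /a/ and /o/, so it voices to [d]. /k/ is a voiceless stop between vowels /o/ and /e/, so it voices to [g]. /batokehee/ → badogehee.
Rule 3 (final vowel raising): /e/ is a mid vowel in word-final position, so it raises to [i]. /badogehee/ → badogehei.

badogehei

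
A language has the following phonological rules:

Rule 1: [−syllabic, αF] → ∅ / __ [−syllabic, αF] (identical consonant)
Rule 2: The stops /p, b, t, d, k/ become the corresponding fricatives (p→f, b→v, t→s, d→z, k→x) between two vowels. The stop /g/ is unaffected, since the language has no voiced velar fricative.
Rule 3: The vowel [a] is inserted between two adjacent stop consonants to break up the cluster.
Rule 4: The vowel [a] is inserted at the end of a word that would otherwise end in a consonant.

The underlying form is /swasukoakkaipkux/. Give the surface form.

Rule 1 (degemination): /kk/ is a geminate; the first /k/ deletes. /swasukoakkaipkux/ → swasukoakaipkux.
Rule 2 (intervocalic spirantization): /k/ is a stop between vowels /u/ and /o/, so it spirantizes to the fricative [x]. /k/ is a stop between vowels /a/ and /a/, so it spirantizes to the fricative [x]. /swasukoakaipkux/ → swasuxoaxaipkux.
Rule 3 (stop-cluster a-epenthesis): /p/ and /k/ form a stop–stop cluster, so [a] is inserted between them. /swasuxoaxaipkux/ → swasuxoaxaipakux.
Rule 4 (final a-epenthesis): the form ends in the consonant /x/, so [a] is inserted word-finally. /swasuxoaxaipakux/ → swasuxoaxaipakuxa.

swasuxoaxaipakuxa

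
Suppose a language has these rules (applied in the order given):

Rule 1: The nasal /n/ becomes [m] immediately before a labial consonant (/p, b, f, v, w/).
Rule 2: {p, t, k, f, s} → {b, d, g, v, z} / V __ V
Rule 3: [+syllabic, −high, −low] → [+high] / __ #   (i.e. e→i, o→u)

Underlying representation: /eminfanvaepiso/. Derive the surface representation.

emimfamvaebizu

Rule 1 (nasal place assimilation): /n/ precedes the labial consonant /f/, so it assimilates in place to [m]. /n/ precedes the labial consonant /v/, so it assimilates in place to [m]. /eminfanvaepiso/ → emimfamvaepiso.
Rule 2 (intervocalic voicing): /p/ is a voiceless obstruent between vowels /e/ and /i/, so it voices to [b]. /s/ is a voiceless obstruent between vowels /i/ and /o/, so it voices to [z]. /emimfamvaepiso/ → emimfamvaebizo.
Rule 3 (final vowel raising): /o/ is a mid vowel in word-final position, so it raises to [u]. /emimfamvaebizo/ → emimfamvaebizu.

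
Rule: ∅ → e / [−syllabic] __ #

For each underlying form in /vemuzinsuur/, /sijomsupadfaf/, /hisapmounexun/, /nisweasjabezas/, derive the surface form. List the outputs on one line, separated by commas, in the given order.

vemuzinsuure, sijomsupadfafe, hisapmounexune, nisweasjabezase

/vemuzinsuur/: the form ends in the consonant /r/, so [e] is inserted word-finally. → [vemuzinsuure].
/sijomsupadfaf/: the form ends in the consonant /f/, so [e] is inserted word-finally. → [sijomsupadfafe].
/hisapmounexun/: the form ends in the consonant /n/, so [e] is inserted word-finally. → [hisapmounexune].
/nisweasjabezas/: the form ends in the consonant /s/, so [e] is inserted word-finally. → [nisweasjabezase].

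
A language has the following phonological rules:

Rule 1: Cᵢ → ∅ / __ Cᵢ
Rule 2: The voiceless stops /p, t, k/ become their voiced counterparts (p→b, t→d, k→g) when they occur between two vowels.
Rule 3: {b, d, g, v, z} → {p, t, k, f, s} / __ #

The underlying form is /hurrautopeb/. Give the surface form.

Rule 1 (degemination): /rr/ is a geminate; the first /r/ deletes. /hurrautopeb/ → hurautopeb.
Rule 2 (intervocalic voicing): /t/ is a voiceless stop between vowels /u/ and /o/, so it voices to [d]. /p/ is a voiceless stop between vowels /o/ and /e/, so it voices to [b]. /hurautopeb/ → huraudobeb.
Rule 3 (final devoicing): /b/ is a voiced obstruent in word-final position, so it devoices to [p]. /huraudobeb/ → huraudobep.

huraudobep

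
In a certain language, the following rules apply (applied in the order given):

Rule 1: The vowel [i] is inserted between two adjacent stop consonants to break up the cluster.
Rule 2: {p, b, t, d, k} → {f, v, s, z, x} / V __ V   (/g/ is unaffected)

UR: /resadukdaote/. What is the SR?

resazuxizaose

Rule 1 (stop-cluster i-epenthesis): /k/ and /d/ form a stop–stop cluster, so [i] is inserted between them. /resadukdaote/ → resadukidaote.
Rule 2 (intervocalic spirantization): /d/ is a stop between vowels /a/ and /u/, so it spirantizes to the fricative [z]. /k/ is a stop between vowels /u/ and /i/, so it spirantizes to the fricative [x]. /d/ is a stop between vowels /i/ and /a/, so it spirantizes to the fricative [z]. /t/ is a stop between vowels /o/ and /e/, so it spirantizes to the fricative [s]. /resadukidaote/ → resazuxizaose.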